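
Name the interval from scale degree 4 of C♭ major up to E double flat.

Scale degree 4 of Cb major is Fb.
Fb up to Ebb: letters F→E make it a seventh; 10 semitones makes it minor.

minor seventh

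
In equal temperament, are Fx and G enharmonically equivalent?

Yes

F## = pitch class 7 and G = pitch class 7 — the same pitch class, so they are enharmonic equivalents.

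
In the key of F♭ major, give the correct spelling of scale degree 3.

The Fb major scale runs Fb Gb Ab Bbb Cb Db Eb.
Degree 3 is Ab.

Ab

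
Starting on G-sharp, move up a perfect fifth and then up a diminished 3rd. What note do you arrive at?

A perfect fifth up from G# is D# (letter D, 7 semitones up).
A diminished third up from D# is F (letter F, 2 semitones up).

F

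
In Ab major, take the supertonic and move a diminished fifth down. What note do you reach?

E

The supertonic of Ab major is Bb.
A diminished fifth (6 semitones) below Bb lands on the letter E, giving E.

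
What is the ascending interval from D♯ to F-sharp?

minor third

Counting letters D–E–F gives a third.
D#→F# = 3 semitones, 1 narrower than the major third (4), so minor.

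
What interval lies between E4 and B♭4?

The letter names run E→B, a span of 4 letter steps, so the interval is some kind of fifth.
E to Bb is 6 semitones. A perfect fifth is 7, so 6 makes it diminished.

diminished fifth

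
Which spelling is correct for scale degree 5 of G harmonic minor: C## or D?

D

Each scale degree takes a distinct letter name. Degree 5 of a scale on G must use the letter D.
D and C## are enharmonically the same pitch, but only D uses the letter D, so it is the correct spelling here.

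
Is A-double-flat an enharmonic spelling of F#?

Two spellings are enharmonically equivalent only if they share a pitch class.
Here Abb → 7, F# → 6; 6 ≠ 7, so they are not.

No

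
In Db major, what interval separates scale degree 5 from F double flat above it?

Scale degree 5 of Db major is Ab.
Ab up to Fbb: letters A→F make it a sixth; 7 semitones makes it diminished.

diminished sixth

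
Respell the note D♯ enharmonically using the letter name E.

D# is pitch class 3. The letter E alone is pitch class 4.
To reach pitch class 3 from E requires an offset of -1 semitone, i.e. flat: Eb.

Eb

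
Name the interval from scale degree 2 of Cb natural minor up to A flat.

perfect fifth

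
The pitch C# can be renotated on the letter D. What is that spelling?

Db

Plain D sits 1 semitone above C#, so on the letter D the same pitch needs a flat: Db.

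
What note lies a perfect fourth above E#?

E up a perfect fourth is A, so the target letter is A.
From E#, a perfect fourth is 5 semitones up: A#.

A#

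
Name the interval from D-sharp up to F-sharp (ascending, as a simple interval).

Counting letters D–E–F gives a third.
D#→F# = 3 semitones, 1 narrower than the major third (4), so minor.

minor third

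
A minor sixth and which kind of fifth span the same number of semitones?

augmented

A minor sixth spans 8 semitones.
A fifth spanning 8 semitones is augmented (the perfect fifth is 7).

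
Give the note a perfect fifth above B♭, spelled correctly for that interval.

B up a perfect fifth is F#, so the target letter is F.
From Bb, a perfect fifth is 7 semitones up: F.

F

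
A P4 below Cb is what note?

C down a perfect fourth is G, so the target letter is G.
From Cb, a perfect fourth is 5 semitones down: Gb.

Gb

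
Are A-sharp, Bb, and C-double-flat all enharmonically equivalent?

A# = pitch class 10 and Bb = pitch class 10 and Cbb = pitch class 10 — the same pitch class, so they are enharmonic equivalents.

Yes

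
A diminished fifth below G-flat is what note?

A fifth below G lands on the letter C.
A diminished fifth spans 6 semitones, so Gb moves to pitch class 0. On the letter C that is C.

C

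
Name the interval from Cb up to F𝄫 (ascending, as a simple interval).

diminished fourth

The letter names run C→F, a span of 3 letter steps, so the interval is some kind of fourth.
Cb to Fbb is 4 semitones. A perfect fourth is 5, so 4 makes it diminished.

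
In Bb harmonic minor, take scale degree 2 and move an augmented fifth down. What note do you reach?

Fb

Scale degree 2 of Bb harmonic minor is C.
An augmented fifth (8 semitones) below C lands on the letter F, giving Fb.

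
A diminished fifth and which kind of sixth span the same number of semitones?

A diminished fifth spans 6 semitones.
A sixth spanning 6 semitones is doubly diminished (the major sixth is 9).

doubly diminished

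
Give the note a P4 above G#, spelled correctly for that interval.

A fourth above G lands on the letter C.
A perfect fourth spans 5 semitones, so G# moves to pitch class 1. On the letter C that is C#.

C#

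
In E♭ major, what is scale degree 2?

The Eb major scale runs Eb F G Ab Bb C D.
Degree 2 is F.

F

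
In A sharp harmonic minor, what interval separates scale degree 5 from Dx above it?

major seventh

Scale degree 5 of A# harmonic minor is E#.
E# up to D##: letters E→D make it a seventh; 11 semitones makes it major.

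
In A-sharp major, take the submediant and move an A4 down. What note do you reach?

C#

The submediant of A# major is F##.
An augmented fourth (6 semitones) below F## lands on the letter C, giving C#.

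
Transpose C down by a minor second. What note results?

B

C down a major second is Bb, so the target letter is B.
From C, a minor second is 1 semitone down: B.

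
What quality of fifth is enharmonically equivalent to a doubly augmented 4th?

A doubly augmented fourth spans 7 semitones.
A fifth spanning 7 semitones is perfect (the perfect fifth is 7).

perfect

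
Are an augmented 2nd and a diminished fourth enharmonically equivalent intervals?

No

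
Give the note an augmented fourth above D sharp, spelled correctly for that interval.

G##

A fourth above D lands on the letter G.
An augmented fourth spans 6 semitones, so D# moves to pitch class 9. On the letter G that is G##.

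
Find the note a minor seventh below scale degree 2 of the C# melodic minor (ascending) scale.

E#

Scale degree 2 of C# melodic minor (ascending) is D#.
A minor seventh (10 semitones) below D# lands on the letter E, giving E#.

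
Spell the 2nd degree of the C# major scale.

D#

Degree 2 takes the letter 1 step above C, which is D.
In major, degree 2 sits 2 semitones above the tonic. C# + 2 semitones is pitch class 3, spelled on D as D#.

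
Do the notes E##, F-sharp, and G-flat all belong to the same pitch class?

E## = pitch class 6 and F# = pitch class 6 and Gb = pitch class 6 — the same pitch class, so they are enharmonic equivalents.

Yes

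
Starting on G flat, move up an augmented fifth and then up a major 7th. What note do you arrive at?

An augmented fifth up from Gb is D (letter D, 8 semitones up).
A major seventh up from D is C# (letter C, 11 semitones up).

C#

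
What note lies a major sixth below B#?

A sixth below B lands on the letter D.
A major sixth spans 9 semitones, so B# moves to pitch class 3. On the letter D that is D#.

D#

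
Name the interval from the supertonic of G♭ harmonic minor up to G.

major seventh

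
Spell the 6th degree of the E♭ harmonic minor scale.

Degree 6 takes the letter 5 steps above E, which is C.
In harmonic minor, degree 6 sits 8 semitones above the tonic. Eb + 8 semitones is pitch class 11, spelled on C as Cb.

Cb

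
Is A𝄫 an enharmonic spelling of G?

Abb = pitch class 7 and G = pitch class 7 — the same pitch class, so they are enharmonic equivalents.

Yes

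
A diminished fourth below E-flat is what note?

B

E down a perfect fourth is B, so the target letter is B.
From Eb, a diminished fourth is 4 semitones down: B.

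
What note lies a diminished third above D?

A third above D lands on the letter F.
A diminished third spans 2 semitones, so D moves to pitch class 4. On the letter F that is Fb.

Fb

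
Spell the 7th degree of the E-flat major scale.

D

The Eb major scale runs Eb F G Ab Bb C D.
Degree 7 is D.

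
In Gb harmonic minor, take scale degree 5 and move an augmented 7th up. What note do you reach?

Scale degree 5 of Gb harmonic minor is Db.
An augmented seventh (12 semitones) above Db lands on the letter C, giving C#.

C#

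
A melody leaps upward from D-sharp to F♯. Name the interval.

minor third

Counting letters D–E–F gives a third.
D#→F# = 3 semitones, 1 narrower than the major third (4), so minor.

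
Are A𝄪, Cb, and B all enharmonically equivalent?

Yes

A## is pitch class 11; Cb is pitch class 11; B is pitch class 11.
All spellings map to pitch class 11, so they are enharmonically equivalent.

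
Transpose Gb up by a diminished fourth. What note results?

Cbb

G up a perfect fourth is C, so the target letter is C.
From Gb, a diminished fourth is 4 semitones up: Cbb.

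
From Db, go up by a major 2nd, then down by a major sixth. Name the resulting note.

A major second up from Db is Eb (letter E, 2 semitones up).
A major sixth down from Eb is Gb (letter G, 9 semitones down).

Gb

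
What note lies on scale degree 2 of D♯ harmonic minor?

E#

The D# harmonic minor scale runs D# E# F# G# A# B C##.
Degree 2 is E#.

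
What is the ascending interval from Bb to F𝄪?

The letter names run B→F, a span of 4 letter steps, so the interval is some kind of fifth.
Bb to F## is 9 semitones. A perfect fifth is 7, so 9 makes it doubly augmented.

doubly augmented fifth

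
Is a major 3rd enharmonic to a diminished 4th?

Yes

A major third spans 4 semitones; a diminished fourth spans 4.
They are enharmonically equivalent.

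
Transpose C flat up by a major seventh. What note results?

Bb

C up a major seventh is B, so the target letter is B.
From Cb, a major seventh is 11 semitones up: Bb.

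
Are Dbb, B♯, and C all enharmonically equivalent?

Yes

Dbb = pitch class 0 and B# = pitch class 0 and C = pitch class 0 — the same pitch class, so they are enharmonic equivalents.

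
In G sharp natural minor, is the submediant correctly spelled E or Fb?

Each scale degree takes a distinct letter name. Degree 6 of a scale on G must use the letter E.
E and Fb are enharmonically the same pitch, but only E uses the letter E, so it is the correct spelling here.

E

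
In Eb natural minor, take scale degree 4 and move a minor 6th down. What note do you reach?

Scale degree 4 of Eb natural minor is Ab.
A minor sixth (8 semitones) below Ab lands on the letter C, giving C.

C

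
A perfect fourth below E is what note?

A fourth below E lands on the letter B.
A perfect fourth spans 5 semitones, so E moves to pitch class 11. On the letter B that is B.

B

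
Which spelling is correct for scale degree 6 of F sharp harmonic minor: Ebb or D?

D

Each scale degree takes a distinct letter name. Degree 6 of a scale on F must use the letter D.
D and Ebb are enharmonically the same pitch, but only D uses the letter D, so it is the correct spelling here.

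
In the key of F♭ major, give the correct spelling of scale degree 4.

The Fb major scale runs Fb Gb Ab Bbb Cb Db Eb.
Degree 4 is Bbb.

Bbb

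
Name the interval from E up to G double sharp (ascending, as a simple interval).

augmented third

Counting letters E–F–G gives a third.
E→G## = 5 semitones, 1 wider than the major third (4), so augmented.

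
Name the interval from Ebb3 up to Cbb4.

Counting letters E–F–G–A–B–C gives a sixth.
Ebb→Cbb = 8 semitones, 1 narrower than the major sixth (9), so minor.

minor sixth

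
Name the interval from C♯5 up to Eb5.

The letter names run C→E, a span of 2 letter steps, so the interval is some kind of third.
C# to Eb is 2 semitones. A major third is 4, so 2 makes it diminished.

diminished third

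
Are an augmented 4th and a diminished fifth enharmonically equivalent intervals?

Yes

An augmented fourth spans 6 semitones; a diminished fifth spans 6.
They are enharmonically equivalent.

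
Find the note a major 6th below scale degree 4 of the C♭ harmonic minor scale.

Abb

Scale degree 4 of Cb harmonic minor is Fb.
A major sixth (9 semitones) below Fb lands on the letter A, giving Abb.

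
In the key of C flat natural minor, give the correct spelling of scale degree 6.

Degree 6 takes the letter 5 steps above C, which is A.
In natural minor, degree 6 sits 8 semitones above the tonic. Cb + 8 semitones is pitch class 7, spelled on A as Abb.

Abb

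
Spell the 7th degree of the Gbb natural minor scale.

Fbb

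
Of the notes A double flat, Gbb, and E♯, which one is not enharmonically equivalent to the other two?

Abb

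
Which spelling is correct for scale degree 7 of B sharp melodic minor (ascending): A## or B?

Each scale degree takes a distinct letter name. Degree 7 of a scale on B must use the letter A.
A## and B are enharmonically the same pitch, but only A## uses the letter A, so it is the correct spelling here.

A##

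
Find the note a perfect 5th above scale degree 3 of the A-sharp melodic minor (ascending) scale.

Scale degree 3 of A# melodic minor (ascending) is C#.
A perfect fifth (7 semitones) above C# lands on the letter G, giving G#.

G#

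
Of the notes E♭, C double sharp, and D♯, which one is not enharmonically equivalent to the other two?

In 12-tone equal temperament, enharmonic equivalents share a pitch class. Eb is pitch class 3; C## is pitch class 2; D# is pitch class 3.
Eb and D# share pitch class 3, while C## is pitch class 2.

C##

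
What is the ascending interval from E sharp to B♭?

doubly diminished fifth

The letter names run E→B, a span of 4 letter steps, so the interval is some kind of fifth.
E# to Bb is 5 semitones. A perfect fifth is 7, so 5 makes it doubly diminished.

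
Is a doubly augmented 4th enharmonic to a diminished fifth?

No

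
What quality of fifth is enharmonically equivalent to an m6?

A minor sixth spans 8 semitones.
A fifth spanning 8 semitones is augmented (the perfect fifth is 7).

augmented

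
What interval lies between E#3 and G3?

diminished third

Counting letters E–F–G gives a third.
E#→G = 2 semitones, 2 narrower than the major third (4), so diminished.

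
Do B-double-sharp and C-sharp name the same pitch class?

Yes

B## is pitch class 1; C# is pitch class 1.
All spellings map to pitch class 1, so they are enharmonically equivalent.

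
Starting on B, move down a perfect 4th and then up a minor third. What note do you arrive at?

A

A perfect fourth down from B is F# (letter F, 5 semitones down).
A minor third up from F# is A (letter A, 3 semitones up).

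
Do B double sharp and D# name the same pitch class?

Two spellings are enharmonically equivalent only if they share a pitch class.
Here B## → 1, D# → 3; 1 ≠ 3, so they are not.

No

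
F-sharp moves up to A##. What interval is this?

Counting letters F–G–A gives a third.
F#→A## = 5 semitones, 1 wider than the major third (4), so augmented.

augmented third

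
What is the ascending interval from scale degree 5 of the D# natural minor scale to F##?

Scale degree 5 of D# natural minor is A#.
A# up to F##: letters A→F make it a sixth; 9 semitones makes it major.

major sixth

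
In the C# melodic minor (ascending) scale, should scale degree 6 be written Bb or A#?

A#

Each scale degree takes a distinct letter name. Degree 6 of a scale on C must use the letter A.
A# and Bb are enharmonically the same pitch, but only A# uses the letter A, so it is the correct spelling here.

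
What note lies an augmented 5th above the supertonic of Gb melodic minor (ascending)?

The supertonic of Gb melodic minor (ascending) is Ab.
An augmented fifth (8 semitones) above Ab lands on the letter E, giving E.

E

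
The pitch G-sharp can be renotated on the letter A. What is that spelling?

G# is pitch class 8. The letter A alone is pitch class 9.
To reach pitch class 8 from A requires an offset of -1 semitone, i.e. flat: Ab.

Ab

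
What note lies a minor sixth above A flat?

Fb

A sixth above A lands on the letter F.
A minor sixth spans 8 semitones, so Ab moves to pitch class 4. On the letter F that is Fb.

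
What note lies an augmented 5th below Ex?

A fifth below E lands on the letter A.
An augmented fifth spans 8 semitones, so E## moves to pitch class 10. On the letter A that is A#.

A#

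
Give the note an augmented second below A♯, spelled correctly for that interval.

G

A second below A lands on the letter G.
An augmented second spans 3 semitones, so A# moves to pitch class 7. On the letter G that is G.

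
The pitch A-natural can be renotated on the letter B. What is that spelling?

Plain B sits 2 semitones above A, so on the letter B the same pitch needs a double flat: Bbb.

Bbb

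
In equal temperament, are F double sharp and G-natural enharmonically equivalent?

F## = pitch class 7 and G = pitch class 7 — the same pitch class, so they are enharmonic equivalents.

Yes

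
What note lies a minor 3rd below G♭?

Eb

G down a major third is Eb, so the target letter is E.
From Gb, a minor third is 3 semitones down: Eb.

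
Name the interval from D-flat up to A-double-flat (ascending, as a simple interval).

diminished fifth

The letter names run D→A, a span of 4 letter steps, so the interval is some kind of fifth.
Db to Abb is 6 semitones. A perfect fifth is 7, so 6 makes it diminished.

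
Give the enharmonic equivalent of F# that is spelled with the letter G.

Gb

Plain G sits 1 semitone above F#, so on the letter G the same pitch needs a flat: Gb.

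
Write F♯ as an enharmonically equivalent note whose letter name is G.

Gb

Plain G sits 1 semitone above F#, so on the letter G the same pitch needs a flat: Gb.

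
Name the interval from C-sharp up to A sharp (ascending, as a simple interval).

major sixth

The letter names run C→A, a span of 5 letter steps, so the interval is some kind of sixth.
C# to A# is 9 semitones. A major sixth is 9, so 9 makes it major.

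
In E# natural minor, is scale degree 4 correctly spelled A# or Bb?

Each scale degree takes a distinct letter name. Degree 4 of a scale on E must use the letter A.
A# and Bb are enharmonically the same pitch, but only A# uses the letter A, so it is the correct spelling here.

A#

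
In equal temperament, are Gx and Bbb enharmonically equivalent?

G## = pitch class 9 and Bbb = pitch class 9 — the same pitch class, so they are enharmonic equivalents.

Yes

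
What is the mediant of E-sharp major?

G##

Degree 3 takes the letter 2 steps above E, which is G.
In major, degree 3 sits 4 semitones above the tonic. E# + 4 semitones is pitch class 9, spelled on G as G##.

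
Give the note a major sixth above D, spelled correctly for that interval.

D up a major sixth is B, so the target letter is B.
From D, a major sixth is 9 semitones up: B.

B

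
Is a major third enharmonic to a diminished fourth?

A major third spans 4 semitones; a diminished fourth spans 4.
They are enharmonically equivalent.

Yes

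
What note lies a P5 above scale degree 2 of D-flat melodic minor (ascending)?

Scale degree 2 of Db melodic minor (ascending) is Eb.
A perfect fifth (7 semitones) above Eb lands on the letter B, giving Bb.

Bb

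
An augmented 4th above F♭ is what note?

F up a perfect fourth is Bb, so the target letter is B.
From Fb, an augmented fourth is 6 semitones up: Bb.

Bb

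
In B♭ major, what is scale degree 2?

Degree 2 takes the letter 1 step above B, which is C.
In major, degree 2 sits 2 semitones above the tonic. Bb + 2 semitones is pitch class 0, spelled on C as C.

C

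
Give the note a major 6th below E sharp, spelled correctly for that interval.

E down a major sixth is G, so the target letter is G.
From E#, a major sixth is 9 semitones down: G#.

G#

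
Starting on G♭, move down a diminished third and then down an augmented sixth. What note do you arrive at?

Gb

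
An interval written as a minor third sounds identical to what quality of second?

A minor third spans 3 semitones.
A second spanning 3 semitones is augmented (the major second is 2).

augmented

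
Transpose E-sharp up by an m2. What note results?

F#

E up a major second is F#, so the target letter is F.
From E#, a minor second is 1 semitone up: F#.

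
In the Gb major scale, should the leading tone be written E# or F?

Each scale degree takes a distinct letter name. Degree 7 of a scale on G must use the letter F.
F and E# are enharmonically the same pitch, but only F uses the letter F, so it is the correct spelling here.

F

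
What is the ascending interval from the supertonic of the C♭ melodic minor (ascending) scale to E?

augmented second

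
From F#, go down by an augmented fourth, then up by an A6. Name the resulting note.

An augmented fourth down from F# is C (letter C, 6 semitones down).
An augmented sixth up from C is A# (letter A, 10 semitones up).

A#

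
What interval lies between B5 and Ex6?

doubly augmented fourth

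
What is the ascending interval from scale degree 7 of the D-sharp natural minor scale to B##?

Scale degree 7 of D# natural minor is C#.
C# up to B##: letters C→B make it a seventh; 12 semitones makes it augmented.

augmented seventh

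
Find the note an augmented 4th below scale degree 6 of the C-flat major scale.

Scale degree 6 of Cb major is Ab.
An augmented fourth (6 semitones) below Ab lands on the letter E, giving Ebb.

Ebb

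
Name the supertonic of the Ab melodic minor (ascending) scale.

Degree 2 takes the letter 1 step above A, which is B.
In melodic minor (ascending), degree 2 sits 2 semitones above the tonic. Ab + 2 semitones is pitch class 10, spelled on B as Bb.

Bb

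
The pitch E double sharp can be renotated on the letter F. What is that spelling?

Plain F sits 1 semitone below E##, so on the letter F the same pitch needs a sharp: F#.

F#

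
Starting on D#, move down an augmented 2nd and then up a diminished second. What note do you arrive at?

An augmented second down from D# is C (letter C, 3 semitones down).
A diminished second up from C is Dbb (letter D, 0 semitones up).

Dbb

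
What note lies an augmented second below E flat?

Dbb

A second below E lands on the letter D.
An augmented second spans 3 semitones, so Eb moves to pitch class 0. On the letter D that is Dbb.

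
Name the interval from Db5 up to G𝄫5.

The letter names run D→G, a span of 3 letter steps, so the interval is some kind of fourth.
Db to Gbb is 4 semitones. A perfect fourth is 5, so 4 makes it diminished.

diminished fourth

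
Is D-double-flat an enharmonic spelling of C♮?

Yes

Dbb is pitch class 0; C is pitch class 0.
All spellings map to pitch class 0, so they are enharmonically equivalent.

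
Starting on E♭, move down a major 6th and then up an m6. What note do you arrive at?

Ebb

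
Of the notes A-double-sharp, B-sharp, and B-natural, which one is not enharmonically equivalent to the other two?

B#

In 12-tone equal temperament, enharmonic equivalents share a pitch class. A## is pitch class 11; B# is pitch class 0; B is pitch class 11.
A## and B share pitch class 11, while B# is pitch class 0.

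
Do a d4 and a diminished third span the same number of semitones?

A diminished fourth spans 4 semitones; a diminished third spans 2.
The spans differ, so they are not enharmonic equivalents.

No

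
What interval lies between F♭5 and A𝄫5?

minor third

The letter names run F→A, a span of 2 letter steps, so the interval is some kind of third.
Fb to Abb is 3 semitones. A major third is 4, so 3 makes it minor.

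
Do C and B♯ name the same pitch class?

C = pitch class 0 and B# = pitch class 0 — the same pitch class, so they are enharmonic equivalents.

Yes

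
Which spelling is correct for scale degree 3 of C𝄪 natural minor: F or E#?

Each scale degree takes a distinct letter name. Degree 3 of a scale on C must use the letter E.
E# and F are enharmonically the same pitch, but only E# uses the letter E, so it is the correct spelling here.

E#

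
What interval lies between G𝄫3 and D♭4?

augmented fifth

The letter names run G→D, a span of 4 letter steps, so the interval is some kind of fifth.
Gbb to Db is 8 semitones. A perfect fifth is 7, so 8 makes it augmented.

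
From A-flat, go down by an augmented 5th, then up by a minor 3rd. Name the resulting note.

An augmented fifth down from Ab is Dbb (letter D, 8 semitones down).
A minor third up from Dbb is Fbb (letter F, 3 semitones up).

Fbb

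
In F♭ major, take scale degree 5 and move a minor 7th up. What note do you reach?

Bbb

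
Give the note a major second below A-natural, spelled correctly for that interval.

A second below A lands on the letter G.
A major second spans 2 semitones, so A moves to pitch class 7. On the letter G that is G.

G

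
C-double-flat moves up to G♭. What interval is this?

augmented fifth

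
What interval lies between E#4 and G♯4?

minor third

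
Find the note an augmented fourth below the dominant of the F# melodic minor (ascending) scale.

The dominant of F# melodic minor (ascending) is C#.
An augmented fourth (6 semitones) below C# lands on the letter G, giving G.

G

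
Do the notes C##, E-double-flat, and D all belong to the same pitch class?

C## is pitch class 2; Ebb is pitch class 2; D is pitch class 2.
All spellings map to pitch class 2, so they are enharmonically equivalent.

Yes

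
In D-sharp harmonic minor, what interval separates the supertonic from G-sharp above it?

The supertonic of D# harmonic minor is E#.
E# up to G#: letters E→G make it a third; 3 semitones makes it minor.

minor third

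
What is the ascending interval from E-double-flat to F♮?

Counting letters E–F gives a second.
Ebb→F = 3 semitones, 1 wider than the major second (2), so augmented.

augmented second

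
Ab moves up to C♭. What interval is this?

minor third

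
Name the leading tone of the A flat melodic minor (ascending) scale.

G

The Ab melodic minor (ascending) scale runs Ab Bb Cb Db Eb F G.
Degree 7 is G.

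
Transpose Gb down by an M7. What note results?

Abb

G down a major seventh is Ab, so the target letter is A.
From Gb, a major seventh is 11 semitones down: Abb.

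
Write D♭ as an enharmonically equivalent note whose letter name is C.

Plain C sits 1 semitone below Db, so on the letter C the same pitch needs a sharp: C#.

C#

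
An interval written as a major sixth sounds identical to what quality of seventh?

diminished

A major sixth spans 9 semitones.
A seventh spanning 9 semitones is diminished (the major seventh is 11).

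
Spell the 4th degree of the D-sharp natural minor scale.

G#

The D# natural minor scale runs D# E# F# G# A# B C#.
Degree 4 is G#.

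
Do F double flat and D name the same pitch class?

No

Two spellings are enharmonically equivalent only if they share a pitch class.
Here Fbb → 3, D → 2; 2 ≠ 3, so they are not.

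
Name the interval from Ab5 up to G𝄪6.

Counting letters A–B–C–D–E–F–G gives a seventh.
Ab→G## = 13 semitones, 2 wider than the major seventh (11), so doubly augmented.

doubly augmented seventh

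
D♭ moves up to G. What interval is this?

Counting letters D–E–F–G gives a fourth.
Db→G = 6 semitones, 1 wider than the perfect fourth (5), so augmented.

augmented fourth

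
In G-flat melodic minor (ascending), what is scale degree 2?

Ab

Degree 2 takes the letter 1 step above G, which is A.
In melodic minor (ascending), degree 2 sits 2 semitones above the tonic. Gb + 2 semitones is pitch class 8, spelled on A as Ab.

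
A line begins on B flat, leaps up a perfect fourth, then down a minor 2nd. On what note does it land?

D

A perfect fourth up from Bb is Eb (letter E, 5 semitones up).
A minor second down from Eb is D (letter D, 1 semitone down).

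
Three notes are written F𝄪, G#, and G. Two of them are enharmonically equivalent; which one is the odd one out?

In 12-tone equal temperament, enharmonic equivalents share a pitch class. F## is pitch class 7; G# is pitch class 8; G is pitch class 7.
F## and G share pitch class 7, while G# is pitch class 8.

G#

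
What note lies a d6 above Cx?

A

A sixth above C lands on the letter A.
A diminished sixth spans 7 semitones, so C## moves to pitch class 9. On the letter A that is A.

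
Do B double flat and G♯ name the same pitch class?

No

Two spellings are enharmonically equivalent only if they share a pitch class.
Here Bbb → 9, G# → 8; 8 ≠ 9, so they are not.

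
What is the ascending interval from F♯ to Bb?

The letter names run F→B, a span of 3 letter steps, so the interval is some kind of fourth.
F# to Bb is 4 semitones. A perfect fourth is 5, so 4 makes it diminished.

diminished fourth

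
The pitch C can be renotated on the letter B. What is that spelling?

B#

Plain B sits 1 semitone below C, so on the letter B the same pitch needs a sharp: B#.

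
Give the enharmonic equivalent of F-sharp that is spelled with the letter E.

E##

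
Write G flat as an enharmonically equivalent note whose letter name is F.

F#

Plain F sits 1 semitone below Gb, so on the letter F the same pitch needs a sharp: F#.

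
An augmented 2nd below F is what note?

F down a major second is Eb, so the target letter is E.
From F, an augmented second is 3 semitones down: Ebb.

Ebb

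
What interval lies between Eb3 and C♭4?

The letter names run E→C, a span of 5 letter steps, so the interval is some kind of sixth.
Eb to Cb is 8 semitones. A major sixth is 9, so 8 makes it minor.

minor sixth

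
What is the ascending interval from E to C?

Counting letters E–F–G–A–B–C gives a sixth.
E→C = 8 semitones, 1 narrower than the major sixth (9), so minor.

minor sixth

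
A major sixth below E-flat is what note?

Gb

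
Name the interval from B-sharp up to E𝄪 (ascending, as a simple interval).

augmented fourth

Counting letters B–C–D–E gives a fourth.
B#→E## = 6 semitones, 1 wider than the perfect fourth (5), so augmented.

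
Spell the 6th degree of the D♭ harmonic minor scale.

Degree 6 takes the letter 5 steps above D, which is B.
In harmonic minor, degree 6 sits 8 semitones above the tonic. Db + 8 semitones is pitch class 9, spelled on B as Bbb.

Bbb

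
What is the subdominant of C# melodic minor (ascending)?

Degree 4 takes the letter 3 steps above C, which is F.
In melodic minor (ascending), degree 4 sits 5 semitones above the tonic. C# + 5 semitones is pitch class 6, spelled on F as F#.

F#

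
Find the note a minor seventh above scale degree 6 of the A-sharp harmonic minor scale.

Scale degree 6 of A# harmonic minor is F#.
A minor seventh (10 semitones) above F# lands on the letter E, giving E.

E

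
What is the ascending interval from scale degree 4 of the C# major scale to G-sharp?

Scale degree 4 of C# major is F#.
F# up to G#: letters F→G make it a second; 2 semitones makes it major.

major second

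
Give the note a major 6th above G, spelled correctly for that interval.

E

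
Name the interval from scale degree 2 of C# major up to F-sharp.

minor third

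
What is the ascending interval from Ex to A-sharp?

Counting letters E–F–G–A gives a fourth.
E##→A# = 4 semitones, 1 narrower than the perfect fourth (5), so diminished.

diminished fourth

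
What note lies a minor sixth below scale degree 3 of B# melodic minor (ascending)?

Scale degree 3 of B# melodic minor (ascending) is D#.
A minor sixth (8 semitones) below D# lands on the letter F, giving F##.

F##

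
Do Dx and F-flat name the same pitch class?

D## = pitch class 4 and Fb = pitch class 4 — the same pitch class, so they are enharmonic equivalents.

Yes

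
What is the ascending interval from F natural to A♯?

Counting letters F–G–A gives a third.
F→A# = 5 semitones, 1 wider than the major third (4), so augmented.

augmented third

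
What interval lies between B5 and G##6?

augmented sixth

The letter names run B→G, a span of 5 letter steps, so the interval is some kind of sixth.
B to G## is 10 semitones. A major sixth is 9, so 10 makes it augmented.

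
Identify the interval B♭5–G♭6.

minor sixth

Counting letters B–C–D–E–F–G gives a sixth.
Bb→Gb = 8 semitones, 1 narrower than the major sixth (9), so minor.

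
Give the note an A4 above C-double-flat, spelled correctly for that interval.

Fb

C up a perfect fourth is F, so the target letter is F.
From Cbb, an augmented fourth is 6 semitones up: Fb.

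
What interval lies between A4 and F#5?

Counting letters A–B–C–D–E–F gives a sixth.
A→F# = 9 semitones, exactly the major sixth.

major sixth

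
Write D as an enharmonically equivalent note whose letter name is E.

Ebb

D is pitch class 2. The letter E alone is pitch class 4.
To reach pitch class 2 from E requires an offset of -2 semitones, i.e. double flat: Ebb.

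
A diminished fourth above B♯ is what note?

B up a perfect fourth is E, so the target letter is E.
From B#, a diminished fourth is 4 semitones up: E.

E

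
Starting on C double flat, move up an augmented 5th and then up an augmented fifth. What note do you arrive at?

An augmented fifth up from Cbb is Gb (letter G, 8 semitones up).
An augmented fifth up from Gb is D (letter D, 8 semitones up).

D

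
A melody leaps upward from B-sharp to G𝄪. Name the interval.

Counting letters B–C–D–E–F–G gives a sixth.
B#→G## = 9 semitones, exactly the major sixth.

major sixth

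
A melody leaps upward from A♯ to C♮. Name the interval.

The letter names run A→C, a span of 2 letter steps, so the interval is some kind of third.
A# to C is 2 semitones. A major third is 4, so 2 makes it diminished.

diminished third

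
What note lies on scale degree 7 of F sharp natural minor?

E

The F# natural minor scale runs F# G# A B C# D E.
Degree 7 is E.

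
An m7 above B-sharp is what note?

A#

A seventh above B lands on the letter A.
A minor seventh spans 10 semitones, so B# moves to pitch class 10. On the letter A that is A#.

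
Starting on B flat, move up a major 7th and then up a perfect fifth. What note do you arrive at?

A major seventh up from Bb is A (letter A, 11 semitones up).
A perfect fifth up from A is E (letter E, 7 semitones up).

E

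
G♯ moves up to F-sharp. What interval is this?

The letter names run G→F, a span of 6 letter steps, so the interval is some kind of seventh.
G# to F# is 10 semitones. A major seventh is 11, so 10 makes it minor.

minor seventh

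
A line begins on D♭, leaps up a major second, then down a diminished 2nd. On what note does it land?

D#

A major second up from Db is Eb (letter E, 2 semitones up).
A diminished second down from Eb is D# (letter D, 0 semitones down).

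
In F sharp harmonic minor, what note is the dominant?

The F# harmonic minor scale runs F# G# A B C# D E#.
Degree 5 is C#.

C#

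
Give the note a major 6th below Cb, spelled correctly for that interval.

A sixth below C lands on the letter E.
A major sixth spans 9 semitones, so Cb moves to pitch class 2. On the letter E that is Ebb.

Ebb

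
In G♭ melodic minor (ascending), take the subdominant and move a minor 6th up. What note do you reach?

Abb

The subdominant of Gb melodic minor (ascending) is Cb.
A minor sixth (8 semitones) above Cb lands on the letter A, giving Abb.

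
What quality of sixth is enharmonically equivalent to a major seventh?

A major seventh spans 11 semitones.
A sixth spanning 11 semitones is doubly augmented (the major sixth is 9).

doubly augmented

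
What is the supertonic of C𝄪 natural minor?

D##

The C## natural minor scale runs C## D## E# F## G## A# B#.
Degree 2 is D##.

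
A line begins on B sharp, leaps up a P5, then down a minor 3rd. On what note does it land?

D##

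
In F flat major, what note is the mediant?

The Fb major scale runs Fb Gb Ab Bbb Cb Db Eb.
Degree 3 is Ab.

Ab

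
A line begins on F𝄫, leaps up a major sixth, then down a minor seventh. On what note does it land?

Ebb

A major sixth up from Fbb is Dbb (letter D, 9 semitones up).
A minor seventh down from Dbb is Ebb (letter E, 10 semitones down).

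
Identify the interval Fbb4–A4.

doubly augmented third

Counting letters F–G–A gives a third.
Fbb→A = 6 semitones, 2 wider than the major third (4), so doubly augmented.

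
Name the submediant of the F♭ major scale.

Db

Degree 6 takes the letter 5 steps above F, which is D.
In major, degree 6 sits 9 semitones above the tonic. Fb + 9 semitones is pitch class 1, spelled on D as Db.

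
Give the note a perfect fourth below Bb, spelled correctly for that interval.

B down a perfect fourth is F#, so the target letter is F.
From Bb, a perfect fourth is 5 semitones down: F.

F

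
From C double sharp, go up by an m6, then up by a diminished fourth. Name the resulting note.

D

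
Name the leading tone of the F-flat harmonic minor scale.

The Fb harmonic minor scale runs Fb Gb Abb Bbb Cb Dbb Eb.
Degree 7 is Eb.

Eb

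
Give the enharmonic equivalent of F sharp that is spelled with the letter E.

Plain E sits 2 semitones below F#, so on the letter E the same pitch needs a double sharp: E##.

E##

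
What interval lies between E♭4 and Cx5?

doubly augmented sixth

Counting letters E–F–G–A–B–C gives a sixth.
Eb→C## = 11 semitones, 2 wider than the major sixth (9), so doubly augmented.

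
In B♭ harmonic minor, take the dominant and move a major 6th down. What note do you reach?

Ab

The dominant of Bb harmonic minor is F.
A major sixth (9 semitones) below F lands on the letter A, giving Ab.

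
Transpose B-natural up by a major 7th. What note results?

B up a major seventh is A#, so the target letter is A.
From B, a major seventh is 11 semitones up: A#.

A#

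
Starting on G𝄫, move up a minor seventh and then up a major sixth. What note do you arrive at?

Dbb

A minor seventh up from Gbb is Fbb (letter F, 10 semitones up).
A major sixth up from Fbb is Dbb (letter D, 9 semitones up).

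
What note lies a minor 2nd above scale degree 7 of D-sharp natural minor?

D

Scale degree 7 of D# natural minor is C#.
A minor second (1 semitone) above C# lands on the letter D, giving D.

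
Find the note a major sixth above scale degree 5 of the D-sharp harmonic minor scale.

F##

Scale degree 5 of D# harmonic minor is A#.
A major sixth (9 semitones) above A# lands on the letter F, giving F##.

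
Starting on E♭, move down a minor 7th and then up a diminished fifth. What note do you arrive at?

Cb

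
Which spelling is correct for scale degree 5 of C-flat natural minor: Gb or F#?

Gb

Each scale degree takes a distinct letter name. Degree 5 of a scale on C must use the letter G.
Gb and F# are enharmonically the same pitch, but only Gb uses the letter G, so it is the correct spelling here.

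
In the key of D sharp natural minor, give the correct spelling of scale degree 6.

B

The D# natural minor scale runs D# E# F# G# A# B C#.
Degree 6 is B.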